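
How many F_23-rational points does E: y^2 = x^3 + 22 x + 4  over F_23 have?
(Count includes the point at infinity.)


For each x in F_23, count y with y^2 = x^3 + 22 x + 4 mod 23:
  x = 0: RHS = 4, y in [2, 21]  -> 2 point(s)
  x = 1: RHS = 4, y in [2, 21]  -> 2 point(s)
  x = 4: RHS = 18, y in [8, 15]  -> 2 point(s)
  x = 5: RHS = 9, y in [3, 20]  -> 2 point(s)
  x = 7: RHS = 18, y in [8, 15]  -> 2 point(s)
  x = 8: RHS = 2, y in [5, 18]  -> 2 point(s)
  x = 11: RHS = 13, y in [6, 17]  -> 2 point(s)
  x = 12: RHS = 18, y in [8, 15]  -> 2 point(s)
  x = 13: RHS = 3, y in [7, 16]  -> 2 point(s)
  x = 15: RHS = 6, y in [11, 12]  -> 2 point(s)
  x = 16: RHS = 13, y in [6, 17]  -> 2 point(s)
  x = 17: RHS = 1, y in [1, 22]  -> 2 point(s)
  x = 19: RHS = 13, y in [6, 17]  -> 2 point(s)
  x = 20: RHS = 3, y in [7, 16]  -> 2 point(s)
  x = 22: RHS = 4, y in [2, 21]  -> 2 point(s)
Affine points: 30. Add the point at infinity: total = 31.

#E(F_23) = 31


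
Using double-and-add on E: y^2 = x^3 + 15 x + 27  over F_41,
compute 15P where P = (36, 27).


k = 15 = 1111_2 (binary, LSB first: 1111)
Double-and-add from P = (36, 27):
  bit 0 = 1: acc = O + (36, 27) = (36, 27)
  bit 1 = 1: acc = (36, 27) + (31, 36) = (33, 25)
  bit 2 = 1: acc = (33, 25) + (18, 26) = (29, 13)
  bit 3 = 1: acc = (29, 13) + (21, 3) = (31, 5)

15P = (31, 5)


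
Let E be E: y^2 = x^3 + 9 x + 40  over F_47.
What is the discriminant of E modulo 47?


4 a^3 + 27 b^2 = 4*9^3 + 27*40^2 = 2916 + 43200 = 46116
Delta = -16 * (46116) = -737856
Delta mod 47 = 44

Delta = 44 (mod 47)


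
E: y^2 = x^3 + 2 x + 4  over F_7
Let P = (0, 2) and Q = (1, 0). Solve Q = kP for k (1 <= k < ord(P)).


Enumerate multiples of P until we hit Q = (1, 0):
  1P = (0, 2)
  2P = (2, 4)
  3P = (6, 6)
  4P = (3, 3)
  5P = (1, 0)
Match found at i = 5.

k = 5


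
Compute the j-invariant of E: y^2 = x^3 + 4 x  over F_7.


Delta = -16(4 a^3 + 27 b^2) mod 7 = 6
-1728 * (4 a)^3 = -1728 * (4*4)^3 mod 7 = 1
j = 1 * 6^(-1) mod 7 = 6

j = 6 (mod 7)


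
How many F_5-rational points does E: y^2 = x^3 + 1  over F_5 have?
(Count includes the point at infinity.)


For each x in F_5, count y with y^2 = x^3 + 0 x + 1 mod 5:
  x = 0: RHS = 1, y in [1, 4]  -> 2 point(s)
  x = 2: RHS = 4, y in [2, 3]  -> 2 point(s)
  x = 4: RHS = 0, y in [0]  -> 1 point(s)
Affine points: 5. Add the point at infinity: total = 6.

#E(F_5) = 6


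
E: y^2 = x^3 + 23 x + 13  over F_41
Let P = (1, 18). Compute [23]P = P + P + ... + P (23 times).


k = 23 = 10111_2 (binary, LSB first: 11101)
Double-and-add from P = (1, 18):
  bit 0 = 1: acc = O + (1, 18) = (1, 18)
  bit 1 = 1: acc = (1, 18) + (7, 5) = (32, 15)
  bit 2 = 1: acc = (32, 15) + (29, 31) = (13, 34)
  bit 3 = 0: acc unchanged = (13, 34)
  bit 4 = 1: acc = (13, 34) + (21, 9) = (11, 11)

23P = (11, 11)


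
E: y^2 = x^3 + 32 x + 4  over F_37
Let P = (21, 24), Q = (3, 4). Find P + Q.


P != Q, so use the chord formula.
s = (y2 - y1) / (x2 - x1) = (17) / (19) mod 37 = 34
x3 = s^2 - x1 - x2 mod 37 = 34^2 - 21 - 3 = 22
y3 = s (x1 - x3) - y1 mod 37 = 34 * (21 - 22) - 24 = 16

P + Q = (22, 16)


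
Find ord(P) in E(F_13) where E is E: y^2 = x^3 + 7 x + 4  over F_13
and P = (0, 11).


Compute successive multiples of P until we hit O:
  1P = (0, 11)
  2P = (12, 10)
  3P = (2, 0)
  4P = (12, 3)
  5P = (0, 2)
  6P = O

ord(P) = 6


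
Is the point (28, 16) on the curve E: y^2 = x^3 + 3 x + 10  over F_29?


Check whether y^2 = x^3 + 3 x + 10 (mod 29) for (x, y) = (28, 16).
LHS: y^2 = 16^2 mod 29 = 24
RHS: x^3 + 3 x + 10 = 28^3 + 3*28 + 10 mod 29 = 6
LHS != RHS

No, not on the curve


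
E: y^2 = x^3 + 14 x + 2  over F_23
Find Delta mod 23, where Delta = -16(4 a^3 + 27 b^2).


4 a^3 + 27 b^2 = 4*14^3 + 27*2^2 = 10976 + 108 = 11084
Delta = -16 * (11084) = -177344
Delta mod 23 = 9

Delta = 9 (mod 23)


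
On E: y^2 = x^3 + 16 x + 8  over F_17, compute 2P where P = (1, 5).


Doubling: s = (3 x1^2 + a) / (2 y1)
s = (3*1^2 + 16) / (2*5) mod 17 = 7
x3 = s^2 - 2 x1 mod 17 = 7^2 - 2*1 = 13
y3 = s (x1 - x3) - y1 mod 17 = 7 * (1 - 13) - 5 = 13

2P = (13, 13)


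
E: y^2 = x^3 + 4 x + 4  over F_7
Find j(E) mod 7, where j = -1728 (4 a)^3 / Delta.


Delta = -16(4 a^3 + 27 b^2) mod 7 = 3
-1728 * (4 a)^3 = -1728 * (4*4)^3 mod 7 = 1
j = 1 * 3^(-1) mod 7 = 5

j = 5 (mod 7)


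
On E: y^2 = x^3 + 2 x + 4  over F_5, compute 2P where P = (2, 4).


Doubling: s = (3 x1^2 + a) / (2 y1)
s = (3*2^2 + 2) / (2*4) mod 5 = 3
x3 = s^2 - 2 x1 mod 5 = 3^2 - 2*2 = 0
y3 = s (x1 - x3) - y1 mod 5 = 3 * (2 - 0) - 4 = 2

2P = (0, 2)


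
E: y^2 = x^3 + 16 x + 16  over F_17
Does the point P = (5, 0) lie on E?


Check whether y^2 = x^3 + 16 x + 16 (mod 17) for (x, y) = (5, 0).
LHS: y^2 = 0^2 mod 17 = 0
RHS: x^3 + 16 x + 16 = 5^3 + 16*5 + 16 mod 17 = 0
LHS = RHS

Yes, on the curve


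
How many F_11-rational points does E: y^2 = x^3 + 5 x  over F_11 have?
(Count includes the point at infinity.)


For each x in F_11, count y with y^2 = x^3 + 5 x + 0 mod 11:
  x = 0: RHS = 0, y in [0]  -> 1 point(s)
  x = 3: RHS = 9, y in [3, 8]  -> 2 point(s)
  x = 6: RHS = 4, y in [2, 9]  -> 2 point(s)
  x = 7: RHS = 4, y in [2, 9]  -> 2 point(s)
  x = 9: RHS = 4, y in [2, 9]  -> 2 point(s)
  x = 10: RHS = 5, y in [4, 7]  -> 2 point(s)
Affine points: 11. Add the point at infinity: total = 12.

#E(F_11) = 12


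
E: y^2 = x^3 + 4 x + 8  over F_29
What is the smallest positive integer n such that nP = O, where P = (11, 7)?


Compute successive multiples of P until we hit O:
  1P = (11, 7)
  2P = (1, 19)
  3P = (8, 1)
  4P = (14, 16)
  5P = (13, 16)
  6P = (18, 5)
  7P = (6, 4)
  8P = (17, 1)
  ... (continuing to 24P)
  24P = O

ord(P) = 24


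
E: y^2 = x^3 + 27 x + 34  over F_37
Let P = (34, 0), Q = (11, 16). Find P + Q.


P != Q, so use the chord formula.
s = (y2 - y1) / (x2 - x1) = (16) / (14) mod 37 = 17
x3 = s^2 - x1 - x2 mod 37 = 17^2 - 34 - 11 = 22
y3 = s (x1 - x3) - y1 mod 37 = 17 * (34 - 22) - 0 = 19

P + Q = (22, 19)


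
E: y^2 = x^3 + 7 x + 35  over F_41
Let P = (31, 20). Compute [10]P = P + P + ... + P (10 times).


k = 10 = 1010_2 (binary, LSB first: 0101)
Double-and-add from P = (31, 20):
  bit 0 = 0: acc unchanged = O
  bit 1 = 1: acc = O + (10, 11) = (10, 11)
  bit 2 = 0: acc unchanged = (10, 11)
  bit 3 = 1: acc = (10, 11) + (35, 8) = (1, 24)

10P = (1, 24)


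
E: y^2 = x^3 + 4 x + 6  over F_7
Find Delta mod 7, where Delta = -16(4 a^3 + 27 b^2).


4 a^3 + 27 b^2 = 4*4^3 + 27*6^2 = 256 + 972 = 1228
Delta = -16 * (1228) = -19648
Delta mod 7 = 1

Delta = 1 (mod 7)


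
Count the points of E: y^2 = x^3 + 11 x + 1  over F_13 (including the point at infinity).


For each x in F_13, count y with y^2 = x^3 + 11 x + 1 mod 13:
  x = 0: RHS = 1, y in [1, 12]  -> 2 point(s)
  x = 1: RHS = 0, y in [0]  -> 1 point(s)
  x = 3: RHS = 9, y in [3, 10]  -> 2 point(s)
  x = 5: RHS = 12, y in [5, 8]  -> 2 point(s)
  x = 6: RHS = 10, y in [6, 7]  -> 2 point(s)
  x = 8: RHS = 3, y in [4, 9]  -> 2 point(s)
  x = 9: RHS = 10, y in [6, 7]  -> 2 point(s)
  x = 11: RHS = 10, y in [6, 7]  -> 2 point(s)
Affine points: 15. Add the point at infinity: total = 16.

#E(F_13) = 16


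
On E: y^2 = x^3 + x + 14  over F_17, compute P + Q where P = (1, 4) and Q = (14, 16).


P != Q, so use the chord formula.
s = (y2 - y1) / (x2 - x1) = (12) / (13) mod 17 = 14
x3 = s^2 - x1 - x2 mod 17 = 14^2 - 1 - 14 = 11
y3 = s (x1 - x3) - y1 mod 17 = 14 * (1 - 11) - 4 = 9

P + Q = (11, 9)


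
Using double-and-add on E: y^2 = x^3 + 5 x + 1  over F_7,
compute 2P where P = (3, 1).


k = 2 = 10_2 (binary, LSB first: 01)
Double-and-add from P = (3, 1):
  bit 0 = 0: acc unchanged = O
  bit 1 = 1: acc = O + (5, 2) = (5, 2)

2P = (5, 2)


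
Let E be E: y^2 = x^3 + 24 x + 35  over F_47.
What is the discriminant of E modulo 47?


4 a^3 + 27 b^2 = 4*24^3 + 27*35^2 = 55296 + 33075 = 88371
Delta = -16 * (88371) = -1413936
Delta mod 47 = 12

Delta = 12 (mod 47)


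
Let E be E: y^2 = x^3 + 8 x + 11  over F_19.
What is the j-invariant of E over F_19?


Delta = -16(4 a^3 + 27 b^2) mod 19 = 4
-1728 * (4 a)^3 = -1728 * (4*8)^3 mod 19 = 12
j = 12 * 4^(-1) mod 19 = 3

j = 3 (mod 19)


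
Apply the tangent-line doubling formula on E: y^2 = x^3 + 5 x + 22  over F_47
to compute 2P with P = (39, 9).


Doubling: s = (3 x1^2 + a) / (2 y1)
s = (3*39^2 + 5) / (2*9) mod 47 = 24
x3 = s^2 - 2 x1 mod 47 = 24^2 - 2*39 = 28
y3 = s (x1 - x3) - y1 mod 47 = 24 * (39 - 28) - 9 = 20

2P = (28, 20)


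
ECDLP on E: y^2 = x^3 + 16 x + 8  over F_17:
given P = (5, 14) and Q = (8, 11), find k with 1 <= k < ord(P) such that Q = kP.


Enumerate multiples of P until we hit Q = (8, 11):
  1P = (5, 14)
  2P = (8, 6)
  3P = (13, 13)
  4P = (3, 7)
  5P = (0, 12)
  6P = (4, 0)
  7P = (0, 5)
  8P = (3, 10)
  9P = (13, 4)
  10P = (8, 11)
Match found at i = 10.

k = 10


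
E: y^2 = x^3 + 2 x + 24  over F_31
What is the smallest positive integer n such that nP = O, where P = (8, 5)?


Compute successive multiples of P until we hit O:
  1P = (8, 5)
  2P = (2, 6)
  3P = (15, 22)
  4P = (12, 3)
  5P = (19, 16)
  6P = (5, 29)
  7P = (20, 29)
  8P = (7, 28)
  ... (continuing to 25P)
  25P = O

ord(P) = 25


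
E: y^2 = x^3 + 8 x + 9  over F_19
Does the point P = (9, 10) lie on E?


Check whether y^2 = x^3 + 8 x + 9 (mod 19) for (x, y) = (9, 10).
LHS: y^2 = 10^2 mod 19 = 5
RHS: x^3 + 8 x + 9 = 9^3 + 8*9 + 9 mod 19 = 12
LHS != RHS

No, not on the curve


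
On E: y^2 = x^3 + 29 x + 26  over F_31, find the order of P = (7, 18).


Compute successive multiples of P until we hit O:
  1P = (7, 18)
  2P = (21, 10)
  3P = (28, 25)
  4P = (3, 4)
  5P = (10, 18)
  6P = (14, 13)
  7P = (20, 9)
  8P = (12, 26)
  ... (continuing to 37P)
  37P = O

ord(P) = 37


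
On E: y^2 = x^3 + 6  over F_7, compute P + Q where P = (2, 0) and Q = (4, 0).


P != Q, so use the chord formula.
s = (y2 - y1) / (x2 - x1) = (0) / (2) mod 7 = 0
x3 = s^2 - x1 - x2 mod 7 = 0^2 - 2 - 4 = 1
y3 = s (x1 - x3) - y1 mod 7 = 0 * (2 - 1) - 0 = 0

P + Q = (1, 0)


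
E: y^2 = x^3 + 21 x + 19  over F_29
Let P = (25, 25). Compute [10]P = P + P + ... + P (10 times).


k = 10 = 1010_2 (binary, LSB first: 0101)
Double-and-add from P = (25, 25):
  bit 0 = 0: acc unchanged = O
  bit 1 = 1: acc = O + (4, 15) = (4, 15)
  bit 2 = 0: acc unchanged = (4, 15)
  bit 3 = 1: acc = (4, 15) + (13, 16) = (7, 4)

10P = (7, 4)


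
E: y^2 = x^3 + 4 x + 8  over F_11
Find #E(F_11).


For each x in F_11, count y with y^2 = x^3 + 4 x + 8 mod 11:
  x = 3: RHS = 3, y in [5, 6]  -> 2 point(s)
  x = 4: RHS = 0, y in [0]  -> 1 point(s)
  x = 7: RHS = 5, y in [4, 7]  -> 2 point(s)
  x = 9: RHS = 3, y in [5, 6]  -> 2 point(s)
  x = 10: RHS = 3, y in [5, 6]  -> 2 point(s)
Affine points: 9. Add the point at infinity: total = 10.

#E(F_11) = 10


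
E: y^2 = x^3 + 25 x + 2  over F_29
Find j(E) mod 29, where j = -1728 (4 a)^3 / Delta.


Delta = -16(4 a^3 + 27 b^2) mod 29 = 19
-1728 * (4 a)^3 = -1728 * (4*25)^3 mod 29 = 3
j = 3 * 19^(-1) mod 29 = 20

j = 20 (mod 29)


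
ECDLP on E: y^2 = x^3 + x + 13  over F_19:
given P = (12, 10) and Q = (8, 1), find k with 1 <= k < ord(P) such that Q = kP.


Enumerate multiples of P until we hit Q = (8, 1):
  1P = (12, 10)
  2P = (11, 5)
  3P = (2, 2)
  4P = (14, 15)
  5P = (4, 10)
  6P = (3, 9)
  7P = (8, 1)
Match found at i = 7.

k = 7


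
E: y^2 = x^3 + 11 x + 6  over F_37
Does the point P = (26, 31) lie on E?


Check whether y^2 = x^3 + 11 x + 6 (mod 37) for (x, y) = (26, 31).
LHS: y^2 = 31^2 mod 37 = 36
RHS: x^3 + 11 x + 6 = 26^3 + 11*26 + 6 mod 37 = 34
LHS != RHS

No, not on the curve


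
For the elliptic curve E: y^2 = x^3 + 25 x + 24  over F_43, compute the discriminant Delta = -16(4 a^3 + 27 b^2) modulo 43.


4 a^3 + 27 b^2 = 4*25^3 + 27*24^2 = 62500 + 15552 = 78052
Delta = -16 * (78052) = -1248832
Delta mod 43 = 17

Delta = 17 (mod 43)


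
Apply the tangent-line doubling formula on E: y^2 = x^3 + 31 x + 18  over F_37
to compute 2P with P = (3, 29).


Doubling: s = (3 x1^2 + a) / (2 y1)
s = (3*3^2 + 31) / (2*29) mod 37 = 1
x3 = s^2 - 2 x1 mod 37 = 1^2 - 2*3 = 32
y3 = s (x1 - x3) - y1 mod 37 = 1 * (3 - 32) - 29 = 16

2P = (32, 16)


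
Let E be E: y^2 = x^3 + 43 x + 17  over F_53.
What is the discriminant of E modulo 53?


4 a^3 + 27 b^2 = 4*43^3 + 27*17^2 = 318028 + 7803 = 325831
Delta = -16 * (325831) = -5213296
Delta mod 53 = 49

Delta = 49 (mod 53)


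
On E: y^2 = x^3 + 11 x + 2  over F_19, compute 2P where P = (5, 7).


k = 2 = 10_2 (binary, LSB first: 01)
Double-and-add from P = (5, 7):
  bit 0 = 0: acc unchanged = O
  bit 1 = 1: acc = O + (13, 9) = (13, 9)

2P = (13, 9)


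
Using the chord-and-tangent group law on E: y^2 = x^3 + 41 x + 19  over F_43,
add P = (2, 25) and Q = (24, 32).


P != Q, so use the chord formula.
s = (y2 - y1) / (x2 - x1) = (7) / (22) mod 43 = 14
x3 = s^2 - x1 - x2 mod 43 = 14^2 - 2 - 24 = 41
y3 = s (x1 - x3) - y1 mod 43 = 14 * (2 - 41) - 25 = 31

P + Q = (41, 31)


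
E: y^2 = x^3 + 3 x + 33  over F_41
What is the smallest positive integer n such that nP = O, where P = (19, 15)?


Compute successive multiples of P until we hit O:
  1P = (19, 15)
  2P = (8, 6)
  3P = (35, 39)
  4P = (20, 4)
  5P = (0, 22)
  6P = (21, 3)
  7P = (37, 11)
  8P = (22, 13)
  ... (continuing to 41P)
  41P = O

ord(P) = 41


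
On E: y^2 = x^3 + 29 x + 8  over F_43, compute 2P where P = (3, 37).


Doubling: s = (3 x1^2 + a) / (2 y1)
s = (3*3^2 + 29) / (2*37) mod 43 = 24
x3 = s^2 - 2 x1 mod 43 = 24^2 - 2*3 = 11
y3 = s (x1 - x3) - y1 mod 43 = 24 * (3 - 11) - 37 = 29

2P = (11, 29)


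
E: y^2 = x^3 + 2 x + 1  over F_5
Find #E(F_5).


For each x in F_5, count y with y^2 = x^3 + 2 x + 1 mod 5:
  x = 0: RHS = 1, y in [1, 4]  -> 2 point(s)
  x = 1: RHS = 4, y in [2, 3]  -> 2 point(s)
  x = 3: RHS = 4, y in [2, 3]  -> 2 point(s)
Affine points: 6. Add the point at infinity: total = 7.

#E(F_5) = 7


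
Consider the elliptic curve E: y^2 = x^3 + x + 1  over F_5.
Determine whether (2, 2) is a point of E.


Check whether y^2 = x^3 + 1 x + 1 (mod 5) for (x, y) = (2, 2).
LHS: y^2 = 2^2 mod 5 = 4
RHS: x^3 + 1 x + 1 = 2^3 + 1*2 + 1 mod 5 = 1
LHS != RHS

No, not on the curve


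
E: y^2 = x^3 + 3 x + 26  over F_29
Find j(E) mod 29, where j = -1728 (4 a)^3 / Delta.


Delta = -16(4 a^3 + 27 b^2) mod 29 = 10
-1728 * (4 a)^3 = -1728 * (4*3)^3 mod 29 = 1
j = 1 * 10^(-1) mod 29 = 3

j = 3 (mod 29)


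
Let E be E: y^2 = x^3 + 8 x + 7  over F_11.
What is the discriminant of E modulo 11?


4 a^3 + 27 b^2 = 4*8^3 + 27*7^2 = 2048 + 1323 = 3371
Delta = -16 * (3371) = -53936
Delta mod 11 = 8

Delta = 8 (mod 11)


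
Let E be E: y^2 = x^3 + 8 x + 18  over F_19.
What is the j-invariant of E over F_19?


Delta = -16(4 a^3 + 27 b^2) mod 19 = 12
-1728 * (4 a)^3 = -1728 * (4*8)^3 mod 19 = 12
j = 12 * 12^(-1) mod 19 = 1

j = 1 (mod 19)


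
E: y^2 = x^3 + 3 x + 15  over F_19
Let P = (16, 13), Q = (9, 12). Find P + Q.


P != Q, so use the chord formula.
s = (y2 - y1) / (x2 - x1) = (18) / (12) mod 19 = 11
x3 = s^2 - x1 - x2 mod 19 = 11^2 - 16 - 9 = 1
y3 = s (x1 - x3) - y1 mod 19 = 11 * (16 - 1) - 13 = 0

P + Q = (1, 0)


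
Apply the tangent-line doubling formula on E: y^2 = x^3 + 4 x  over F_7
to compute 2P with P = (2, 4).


Doubling: s = (3 x1^2 + a) / (2 y1)
s = (3*2^2 + 4) / (2*4) mod 7 = 2
x3 = s^2 - 2 x1 mod 7 = 2^2 - 2*2 = 0
y3 = s (x1 - x3) - y1 mod 7 = 2 * (2 - 0) - 4 = 0

2P = (0, 0)


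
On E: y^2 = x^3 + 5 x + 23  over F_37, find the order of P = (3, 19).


Compute successive multiples of P until we hit O:
  1P = (3, 19)
  2P = (19, 24)
  3P = (19, 13)
  4P = (3, 18)
  5P = O

ord(P) = 5


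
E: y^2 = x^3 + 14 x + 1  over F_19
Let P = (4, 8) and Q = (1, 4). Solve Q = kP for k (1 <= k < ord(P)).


Enumerate multiples of P until we hit Q = (1, 4):
  1P = (4, 8)
  2P = (18, 9)
  3P = (13, 9)
  4P = (6, 15)
  5P = (7, 10)
  6P = (0, 1)
  7P = (5, 14)
  8P = (8, 6)
  9P = (12, 15)
  10P = (10, 1)
  11P = (9, 1)
  12P = (11, 17)
  13P = (1, 4)
Match found at i = 13.

k = 13


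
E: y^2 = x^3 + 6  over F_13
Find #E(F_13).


For each x in F_13, count y with y^2 = x^3 + 0 x + 6 mod 13:
  x = 2: RHS = 1, y in [1, 12]  -> 2 point(s)
  x = 5: RHS = 1, y in [1, 12]  -> 2 point(s)
  x = 6: RHS = 1, y in [1, 12]  -> 2 point(s)
Affine points: 6. Add the point at infinity: total = 7.

#E(F_13) = 7


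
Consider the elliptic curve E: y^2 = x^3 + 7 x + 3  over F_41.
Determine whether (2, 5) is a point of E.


Check whether y^2 = x^3 + 7 x + 3 (mod 41) for (x, y) = (2, 5).
LHS: y^2 = 5^2 mod 41 = 25
RHS: x^3 + 7 x + 3 = 2^3 + 7*2 + 3 mod 41 = 25
LHS = RHS

Yes, on the curve


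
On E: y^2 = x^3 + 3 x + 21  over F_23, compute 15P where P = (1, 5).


k = 15 = 1111_2 (binary, LSB first: 1111)
Double-and-add from P = (1, 5):
  bit 0 = 1: acc = O + (1, 5) = (1, 5)
  bit 1 = 1: acc = (1, 5) + (14, 1) = (10, 19)
  bit 2 = 1: acc = (10, 19) + (13, 7) = (16, 5)
  bit 3 = 1: acc = (16, 5) + (6, 18) = (2, 9)

15P = (2, 9)


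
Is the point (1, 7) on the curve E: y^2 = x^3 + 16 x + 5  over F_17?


Check whether y^2 = x^3 + 16 x + 5 (mod 17) for (x, y) = (1, 7).
LHS: y^2 = 7^2 mod 17 = 15
RHS: x^3 + 16 x + 5 = 1^3 + 16*1 + 5 mod 17 = 5
LHS != RHS

No, not on the curve


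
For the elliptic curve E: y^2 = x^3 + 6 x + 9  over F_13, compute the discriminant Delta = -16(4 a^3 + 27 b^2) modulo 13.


4 a^3 + 27 b^2 = 4*6^3 + 27*9^2 = 864 + 2187 = 3051
Delta = -16 * (3051) = -48816
Delta mod 13 = 12

Delta = 12 (mod 13)


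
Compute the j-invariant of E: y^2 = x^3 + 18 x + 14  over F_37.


Delta = -16(4 a^3 + 27 b^2) mod 37 = 29
-1728 * (4 a)^3 = -1728 * (4*18)^3 mod 37 = 23
j = 23 * 29^(-1) mod 37 = 11

j = 11 (mod 37)


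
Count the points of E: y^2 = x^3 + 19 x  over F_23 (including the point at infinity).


For each x in F_23, count y with y^2 = x^3 + 19 x + 0 mod 23:
  x = 0: RHS = 0, y in [0]  -> 1 point(s)
  x = 2: RHS = 0, y in [0]  -> 1 point(s)
  x = 4: RHS = 2, y in [5, 18]  -> 2 point(s)
  x = 5: RHS = 13, y in [6, 17]  -> 2 point(s)
  x = 6: RHS = 8, y in [10, 13]  -> 2 point(s)
  x = 7: RHS = 16, y in [4, 19]  -> 2 point(s)
  x = 9: RHS = 3, y in [7, 16]  -> 2 point(s)
  x = 12: RHS = 1, y in [1, 22]  -> 2 point(s)
  x = 13: RHS = 6, y in [11, 12]  -> 2 point(s)
  x = 15: RHS = 3, y in [7, 16]  -> 2 point(s)
  x = 20: RHS = 8, y in [10, 13]  -> 2 point(s)
  x = 21: RHS = 0, y in [0]  -> 1 point(s)
  x = 22: RHS = 3, y in [7, 16]  -> 2 point(s)
Affine points: 23. Add the point at infinity: total = 24.

#E(F_23) = 24


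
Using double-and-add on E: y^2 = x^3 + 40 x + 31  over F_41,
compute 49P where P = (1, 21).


k = 49 = 110001_2 (binary, LSB first: 100011)
Double-and-add from P = (1, 21):
  bit 0 = 1: acc = O + (1, 21) = (1, 21)
  bit 1 = 0: acc unchanged = (1, 21)
  bit 2 = 0: acc unchanged = (1, 21)
  bit 3 = 0: acc unchanged = (1, 21)
  bit 4 = 1: acc = (1, 21) + (13, 1) = (7, 30)
  bit 5 = 1: acc = (7, 30) + (23, 11) = (2, 23)

49P = (2, 23)


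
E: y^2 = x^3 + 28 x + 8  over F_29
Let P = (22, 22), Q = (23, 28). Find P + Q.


P != Q, so use the chord formula.
s = (y2 - y1) / (x2 - x1) = (6) / (1) mod 29 = 6
x3 = s^2 - x1 - x2 mod 29 = 6^2 - 22 - 23 = 20
y3 = s (x1 - x3) - y1 mod 29 = 6 * (22 - 20) - 22 = 19

P + Q = (20, 19)


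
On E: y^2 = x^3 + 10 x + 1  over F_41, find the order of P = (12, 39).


Compute successive multiples of P until we hit O:
  1P = (12, 39)
  2P = (40, 21)
  3P = (21, 40)
  4P = (7, 39)
  5P = (22, 2)
  6P = (17, 0)
  7P = (22, 39)
  8P = (7, 2)
  ... (continuing to 12P)
  12P = O

ord(P) = 12


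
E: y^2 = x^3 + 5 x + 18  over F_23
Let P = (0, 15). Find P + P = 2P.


Doubling: s = (3 x1^2 + a) / (2 y1)
s = (3*0^2 + 5) / (2*15) mod 23 = 4
x3 = s^2 - 2 x1 mod 23 = 4^2 - 2*0 = 16
y3 = s (x1 - x3) - y1 mod 23 = 4 * (0 - 16) - 15 = 13

2P = (16, 13)


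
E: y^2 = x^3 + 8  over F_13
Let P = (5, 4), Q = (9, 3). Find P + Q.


P != Q, so use the chord formula.
s = (y2 - y1) / (x2 - x1) = (12) / (4) mod 13 = 3
x3 = s^2 - x1 - x2 mod 13 = 3^2 - 5 - 9 = 8
y3 = s (x1 - x3) - y1 mod 13 = 3 * (5 - 8) - 4 = 0

P + Q = (8, 0)


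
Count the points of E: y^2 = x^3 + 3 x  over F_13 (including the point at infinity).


For each x in F_13, count y with y^2 = x^3 + 3 x + 0 mod 13:
  x = 0: RHS = 0, y in [0]  -> 1 point(s)
  x = 1: RHS = 4, y in [2, 11]  -> 2 point(s)
  x = 2: RHS = 1, y in [1, 12]  -> 2 point(s)
  x = 3: RHS = 10, y in [6, 7]  -> 2 point(s)
  x = 5: RHS = 10, y in [6, 7]  -> 2 point(s)
  x = 6: RHS = 0, y in [0]  -> 1 point(s)
  x = 7: RHS = 0, y in [0]  -> 1 point(s)
  x = 8: RHS = 3, y in [4, 9]  -> 2 point(s)
  x = 10: RHS = 3, y in [4, 9]  -> 2 point(s)
  x = 11: RHS = 12, y in [5, 8]  -> 2 point(s)
  x = 12: RHS = 9, y in [3, 10]  -> 2 point(s)
Affine points: 19. Add the point at infinity: total = 20.

#E(F_13) = 20


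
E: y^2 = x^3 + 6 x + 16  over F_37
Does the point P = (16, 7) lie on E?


Check whether y^2 = x^3 + 6 x + 16 (mod 37) for (x, y) = (16, 7).
LHS: y^2 = 7^2 mod 37 = 12
RHS: x^3 + 6 x + 16 = 16^3 + 6*16 + 16 mod 37 = 27
LHS != RHS

No, not on the curve


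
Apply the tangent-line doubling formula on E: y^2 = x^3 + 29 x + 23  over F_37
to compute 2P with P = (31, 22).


Doubling: s = (3 x1^2 + a) / (2 y1)
s = (3*31^2 + 29) / (2*22) mod 37 = 9
x3 = s^2 - 2 x1 mod 37 = 9^2 - 2*31 = 19
y3 = s (x1 - x3) - y1 mod 37 = 9 * (31 - 19) - 22 = 12

2P = (19, 12)


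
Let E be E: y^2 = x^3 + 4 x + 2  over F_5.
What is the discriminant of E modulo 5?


4 a^3 + 27 b^2 = 4*4^3 + 27*2^2 = 256 + 108 = 364
Delta = -16 * (364) = -5824
Delta mod 5 = 1

Delta = 1 (mod 5)


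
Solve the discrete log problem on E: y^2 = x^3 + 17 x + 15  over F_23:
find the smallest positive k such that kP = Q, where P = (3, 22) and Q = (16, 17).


Enumerate multiples of P until we hit Q = (16, 17):
  1P = (3, 22)
  2P = (18, 9)
  3P = (5, 15)
  4P = (10, 14)
  5P = (16, 6)
  6P = (13, 8)
  7P = (20, 11)
  8P = (4, 3)
  9P = (9, 0)
  10P = (4, 20)
  11P = (20, 12)
  12P = (13, 15)
  13P = (16, 17)
Match found at i = 13.

k = 13


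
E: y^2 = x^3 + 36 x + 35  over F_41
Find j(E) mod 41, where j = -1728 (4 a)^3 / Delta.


Delta = -16(4 a^3 + 27 b^2) mod 41 = 33
-1728 * (4 a)^3 = -1728 * (4*36)^3 mod 41 = 30
j = 30 * 33^(-1) mod 41 = 27

j = 27 (mod 41)


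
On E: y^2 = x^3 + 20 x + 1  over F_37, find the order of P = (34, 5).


Compute successive multiples of P until we hit O:
  1P = (34, 5)
  2P = (7, 22)
  3P = (0, 1)
  4P = (13, 4)
  5P = (2, 30)
  6P = (26, 35)
  7P = (35, 8)
  8P = (14, 18)
  ... (continuing to 36P)
  36P = O

ord(P) = 36


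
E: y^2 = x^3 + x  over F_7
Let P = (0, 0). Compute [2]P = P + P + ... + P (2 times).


k = 2 = 10_2 (binary, LSB first: 01)
Double-and-add from P = (0, 0):
  bit 0 = 0: acc unchanged = O
  bit 1 = 1: acc = O + O = O

2P = O


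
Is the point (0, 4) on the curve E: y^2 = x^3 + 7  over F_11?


Check whether y^2 = x^3 + 0 x + 7 (mod 11) for (x, y) = (0, 4).
LHS: y^2 = 4^2 mod 11 = 5
RHS: x^3 + 0 x + 7 = 0^3 + 0*0 + 7 mod 11 = 7
LHS != RHS

No, not on the curve


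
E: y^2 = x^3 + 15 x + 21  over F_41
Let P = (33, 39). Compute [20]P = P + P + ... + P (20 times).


k = 20 = 10100_2 (binary, LSB first: 00101)
Double-and-add from P = (33, 39):
  bit 0 = 0: acc unchanged = O
  bit 1 = 0: acc unchanged = O
  bit 2 = 1: acc = O + (29, 32) = (29, 32)
  bit 3 = 0: acc unchanged = (29, 32)
  bit 4 = 1: acc = (29, 32) + (19, 20) = (1, 18)

20P = (1, 18)


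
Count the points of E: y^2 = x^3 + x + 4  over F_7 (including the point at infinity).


For each x in F_7, count y with y^2 = x^3 + 1 x + 4 mod 7:
  x = 0: RHS = 4, y in [2, 5]  -> 2 point(s)
  x = 2: RHS = 0, y in [0]  -> 1 point(s)
  x = 4: RHS = 2, y in [3, 4]  -> 2 point(s)
  x = 5: RHS = 1, y in [1, 6]  -> 2 point(s)
  x = 6: RHS = 2, y in [3, 4]  -> 2 point(s)
Affine points: 9. Add the point at infinity: total = 10.

#E(F_7) = 10


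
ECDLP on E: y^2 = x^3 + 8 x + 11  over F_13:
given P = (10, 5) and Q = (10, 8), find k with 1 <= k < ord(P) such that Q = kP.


Enumerate multiples of P until we hit Q = (10, 8):
  1P = (10, 5)
  2P = (2, 10)
  3P = (2, 3)
  4P = (10, 8)
Match found at i = 4.

k = 4


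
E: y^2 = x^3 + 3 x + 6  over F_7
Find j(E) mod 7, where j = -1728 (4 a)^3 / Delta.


Delta = -16(4 a^3 + 27 b^2) mod 7 = 3
-1728 * (4 a)^3 = -1728 * (4*3)^3 mod 7 = 6
j = 6 * 3^(-1) mod 7 = 2

j = 2 (mod 7)


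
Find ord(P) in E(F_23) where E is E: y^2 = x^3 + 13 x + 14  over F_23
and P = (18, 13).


Compute successive multiples of P until we hit O:
  1P = (18, 13)
  2P = (22, 0)
  3P = (18, 10)
  4P = O

ord(P) = 4


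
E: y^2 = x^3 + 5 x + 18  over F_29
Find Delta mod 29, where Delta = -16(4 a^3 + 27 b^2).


4 a^3 + 27 b^2 = 4*5^3 + 27*18^2 = 500 + 8748 = 9248
Delta = -16 * (9248) = -147968
Delta mod 29 = 19

Delta = 19 (mod 29)


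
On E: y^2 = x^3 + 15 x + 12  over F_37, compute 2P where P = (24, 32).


Doubling: s = (3 x1^2 + a) / (2 y1)
s = (3*24^2 + 15) / (2*32) mod 37 = 7
x3 = s^2 - 2 x1 mod 37 = 7^2 - 2*24 = 1
y3 = s (x1 - x3) - y1 mod 37 = 7 * (24 - 1) - 32 = 18

2P = (1, 18)


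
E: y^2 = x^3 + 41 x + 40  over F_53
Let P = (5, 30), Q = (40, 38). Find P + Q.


P != Q, so use the chord formula.
s = (y2 - y1) / (x2 - x1) = (8) / (35) mod 53 = 29
x3 = s^2 - x1 - x2 mod 53 = 29^2 - 5 - 40 = 1
y3 = s (x1 - x3) - y1 mod 53 = 29 * (5 - 1) - 30 = 33

P + Q = (1, 33)


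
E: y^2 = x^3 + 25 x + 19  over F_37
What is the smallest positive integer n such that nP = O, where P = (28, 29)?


Compute successive multiples of P until we hit O:
  1P = (28, 29)
  2P = (28, 8)
  3P = O

ord(P) = 3


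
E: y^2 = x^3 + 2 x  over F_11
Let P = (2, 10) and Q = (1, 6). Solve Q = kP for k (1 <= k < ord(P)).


Enumerate multiples of P until we hit Q = (1, 6):
  1P = (2, 10)
  2P = (1, 5)
  3P = (0, 0)
  4P = (1, 6)
Match found at i = 4.

k = 4


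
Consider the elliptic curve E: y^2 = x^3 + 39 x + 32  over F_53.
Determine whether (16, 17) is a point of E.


Check whether y^2 = x^3 + 39 x + 32 (mod 53) for (x, y) = (16, 17).
LHS: y^2 = 17^2 mod 53 = 24
RHS: x^3 + 39 x + 32 = 16^3 + 39*16 + 32 mod 53 = 35
LHS != RHS

No, not on the curve


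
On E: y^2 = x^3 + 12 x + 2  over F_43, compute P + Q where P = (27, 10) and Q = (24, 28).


P != Q, so use the chord formula.
s = (y2 - y1) / (x2 - x1) = (18) / (40) mod 43 = 37
x3 = s^2 - x1 - x2 mod 43 = 37^2 - 27 - 24 = 28
y3 = s (x1 - x3) - y1 mod 43 = 37 * (27 - 28) - 10 = 39

P + Q = (28, 39)


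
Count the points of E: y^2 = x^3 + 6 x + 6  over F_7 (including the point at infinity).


For each x in F_7, count y with y^2 = x^3 + 6 x + 6 mod 7:
  x = 3: RHS = 2, y in [3, 4]  -> 2 point(s)
  x = 5: RHS = 0, y in [0]  -> 1 point(s)
Affine points: 3. Add the point at infinity: total = 4.

#E(F_7) = 4


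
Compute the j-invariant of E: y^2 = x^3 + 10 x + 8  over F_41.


Delta = -16(4 a^3 + 27 b^2) mod 41 = 28
-1728 * (4 a)^3 = -1728 * (4*10)^3 mod 41 = 6
j = 6 * 28^(-1) mod 41 = 9

j = 9 (mod 41)


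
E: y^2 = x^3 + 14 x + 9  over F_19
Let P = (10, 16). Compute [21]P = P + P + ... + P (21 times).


k = 21 = 10101_2 (binary, LSB first: 10101)
Double-and-add from P = (10, 16):
  bit 0 = 1: acc = O + (10, 16) = (10, 16)
  bit 1 = 0: acc unchanged = (10, 16)
  bit 2 = 1: acc = (10, 16) + (14, 17) = (1, 10)
  bit 3 = 0: acc unchanged = (1, 10)
  bit 4 = 1: acc = (1, 10) + (9, 16) = (6, 10)

21P = (6, 10)


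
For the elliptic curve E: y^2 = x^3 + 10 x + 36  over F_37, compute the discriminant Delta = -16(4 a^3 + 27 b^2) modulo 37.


4 a^3 + 27 b^2 = 4*10^3 + 27*36^2 = 4000 + 34992 = 38992
Delta = -16 * (38992) = -623872
Delta mod 37 = 22

Delta = 22 (mod 37)


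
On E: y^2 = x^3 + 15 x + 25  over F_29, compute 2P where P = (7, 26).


Doubling: s = (3 x1^2 + a) / (2 y1)
s = (3*7^2 + 15) / (2*26) mod 29 = 2
x3 = s^2 - 2 x1 mod 29 = 2^2 - 2*7 = 19
y3 = s (x1 - x3) - y1 mod 29 = 2 * (7 - 19) - 26 = 8

2P = (19, 8)


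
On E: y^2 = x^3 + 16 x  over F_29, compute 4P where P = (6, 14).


k = 4 = 100_2 (binary, LSB first: 001)
Double-and-add from P = (6, 14):
  bit 0 = 0: acc unchanged = O
  bit 1 = 0: acc unchanged = O
  bit 2 = 1: acc = O + (6, 15) = (6, 15)

4P = (6, 15)


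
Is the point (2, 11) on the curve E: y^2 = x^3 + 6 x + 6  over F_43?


Check whether y^2 = x^3 + 6 x + 6 (mod 43) for (x, y) = (2, 11).
LHS: y^2 = 11^2 mod 43 = 35
RHS: x^3 + 6 x + 6 = 2^3 + 6*2 + 6 mod 43 = 26
LHS != RHS

No, not on the curve


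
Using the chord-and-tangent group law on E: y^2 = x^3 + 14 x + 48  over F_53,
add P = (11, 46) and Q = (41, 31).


P != Q, so use the chord formula.
s = (y2 - y1) / (x2 - x1) = (38) / (30) mod 53 = 26
x3 = s^2 - x1 - x2 mod 53 = 26^2 - 11 - 41 = 41
y3 = s (x1 - x3) - y1 mod 53 = 26 * (11 - 41) - 46 = 22

P + Q = (41, 22)


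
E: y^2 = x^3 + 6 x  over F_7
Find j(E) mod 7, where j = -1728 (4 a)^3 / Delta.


Delta = -16(4 a^3 + 27 b^2) mod 7 = 1
-1728 * (4 a)^3 = -1728 * (4*6)^3 mod 7 = 6
j = 6 * 1^(-1) mod 7 = 6

j = 6 (mod 7)


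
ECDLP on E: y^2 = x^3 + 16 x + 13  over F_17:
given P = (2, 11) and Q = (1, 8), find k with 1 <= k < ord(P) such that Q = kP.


Enumerate multiples of P until we hit Q = (1, 8):
  1P = (2, 11)
  2P = (9, 11)
  3P = (6, 6)
  4P = (1, 9)
  5P = (1, 8)
Match found at i = 5.

k = 5


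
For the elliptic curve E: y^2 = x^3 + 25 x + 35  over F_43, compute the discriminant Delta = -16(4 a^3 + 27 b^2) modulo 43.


4 a^3 + 27 b^2 = 4*25^3 + 27*35^2 = 62500 + 33075 = 95575
Delta = -16 * (95575) = -1529200
Delta mod 43 = 9

Delta = 9 (mod 43)


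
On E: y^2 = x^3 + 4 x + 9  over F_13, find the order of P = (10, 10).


Compute successive multiples of P until we hit O:
  1P = (10, 10)
  2P = (2, 5)
  3P = (2, 8)
  4P = (10, 3)
  5P = O

ord(P) = 5


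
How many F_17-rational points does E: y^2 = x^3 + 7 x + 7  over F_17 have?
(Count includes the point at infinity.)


For each x in F_17, count y with y^2 = x^3 + 7 x + 7 mod 17:
  x = 1: RHS = 15, y in [7, 10]  -> 2 point(s)
  x = 3: RHS = 4, y in [2, 15]  -> 2 point(s)
  x = 7: RHS = 8, y in [5, 12]  -> 2 point(s)
  x = 9: RHS = 0, y in [0]  -> 1 point(s)
  x = 11: RHS = 4, y in [2, 15]  -> 2 point(s)
  x = 12: RHS = 0, y in [0]  -> 1 point(s)
  x = 13: RHS = 0, y in [0]  -> 1 point(s)
  x = 15: RHS = 2, y in [6, 11]  -> 2 point(s)
  x = 16: RHS = 16, y in [4, 13]  -> 2 point(s)
Affine points: 15. Add the point at infinity: total = 16.

#E(F_17) = 16


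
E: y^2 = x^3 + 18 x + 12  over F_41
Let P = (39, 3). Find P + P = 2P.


Doubling: s = (3 x1^2 + a) / (2 y1)
s = (3*39^2 + 18) / (2*3) mod 41 = 5
x3 = s^2 - 2 x1 mod 41 = 5^2 - 2*39 = 29
y3 = s (x1 - x3) - y1 mod 41 = 5 * (39 - 29) - 3 = 6

2P = (29, 6)


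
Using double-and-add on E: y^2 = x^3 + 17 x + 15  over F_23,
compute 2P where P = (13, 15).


k = 2 = 10_2 (binary, LSB first: 01)
Double-and-add from P = (13, 15):
  bit 0 = 0: acc unchanged = O
  bit 1 = 1: acc = O + (13, 8) = (13, 8)

2P = (13, 8)


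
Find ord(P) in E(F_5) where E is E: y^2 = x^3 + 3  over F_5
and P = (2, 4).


Compute successive multiples of P until we hit O:
  1P = (2, 4)
  2P = (2, 1)
  3P = O

ord(P) = 3


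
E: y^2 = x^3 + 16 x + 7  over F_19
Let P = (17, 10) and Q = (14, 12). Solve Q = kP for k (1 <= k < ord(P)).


Enumerate multiples of P until we hit Q = (14, 12):
  1P = (17, 10)
  2P = (9, 5)
  3P = (2, 16)
  4P = (7, 5)
  5P = (0, 8)
  6P = (3, 14)
  7P = (8, 1)
  8P = (14, 12)
Match found at i = 8.

k = 8


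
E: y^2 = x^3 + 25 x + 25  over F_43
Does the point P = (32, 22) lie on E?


Check whether y^2 = x^3 + 25 x + 25 (mod 43) for (x, y) = (32, 22).
LHS: y^2 = 22^2 mod 43 = 11
RHS: x^3 + 25 x + 25 = 32^3 + 25*32 + 25 mod 43 = 10
LHS != RHS

No, not on the curve


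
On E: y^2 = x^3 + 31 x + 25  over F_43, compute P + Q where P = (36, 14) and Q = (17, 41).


P != Q, so use the chord formula.
s = (y2 - y1) / (x2 - x1) = (27) / (24) mod 43 = 28
x3 = s^2 - x1 - x2 mod 43 = 28^2 - 36 - 17 = 0
y3 = s (x1 - x3) - y1 mod 43 = 28 * (36 - 0) - 14 = 5

P + Q = (0, 5)


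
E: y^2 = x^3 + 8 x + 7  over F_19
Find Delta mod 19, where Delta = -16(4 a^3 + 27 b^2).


4 a^3 + 27 b^2 = 4*8^3 + 27*7^2 = 2048 + 1323 = 3371
Delta = -16 * (3371) = -53936
Delta mod 19 = 5

Delta = 5 (mod 19)


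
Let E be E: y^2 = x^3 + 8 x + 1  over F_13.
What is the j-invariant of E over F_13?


Delta = -16(4 a^3 + 27 b^2) mod 13 = 2
-1728 * (4 a)^3 = -1728 * (4*8)^3 mod 13 = 8
j = 8 * 2^(-1) mod 13 = 4

j = 4 (mod 13)


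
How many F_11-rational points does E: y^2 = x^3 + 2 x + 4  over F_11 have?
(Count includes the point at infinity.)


For each x in F_11, count y with y^2 = x^3 + 2 x + 4 mod 11:
  x = 0: RHS = 4, y in [2, 9]  -> 2 point(s)
  x = 2: RHS = 5, y in [4, 7]  -> 2 point(s)
  x = 3: RHS = 4, y in [2, 9]  -> 2 point(s)
  x = 6: RHS = 1, y in [1, 10]  -> 2 point(s)
  x = 7: RHS = 9, y in [3, 8]  -> 2 point(s)
  x = 8: RHS = 4, y in [2, 9]  -> 2 point(s)
  x = 9: RHS = 3, y in [5, 6]  -> 2 point(s)
  x = 10: RHS = 1, y in [1, 10]  -> 2 point(s)
Affine points: 16. Add the point at infinity: total = 17.

#E(F_11) = 17


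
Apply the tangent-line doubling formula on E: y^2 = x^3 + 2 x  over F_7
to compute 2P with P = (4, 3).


Doubling: s = (3 x1^2 + a) / (2 y1)
s = (3*4^2 + 2) / (2*3) mod 7 = 6
x3 = s^2 - 2 x1 mod 7 = 6^2 - 2*4 = 0
y3 = s (x1 - x3) - y1 mod 7 = 6 * (4 - 0) - 3 = 0

2P = (0, 0)


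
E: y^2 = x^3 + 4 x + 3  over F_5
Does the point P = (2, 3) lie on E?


Check whether y^2 = x^3 + 4 x + 3 (mod 5) for (x, y) = (2, 3).
LHS: y^2 = 3^2 mod 5 = 4
RHS: x^3 + 4 x + 3 = 2^3 + 4*2 + 3 mod 5 = 4
LHS = RHS

Yes, on the curve


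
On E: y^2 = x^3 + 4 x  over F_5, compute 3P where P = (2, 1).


k = 3 = 11_2 (binary, LSB first: 11)
Double-and-add from P = (2, 1):
  bit 0 = 1: acc = O + (2, 1) = (2, 1)
  bit 1 = 1: acc = (2, 1) + (0, 0) = (2, 4)

3P = (2, 4)


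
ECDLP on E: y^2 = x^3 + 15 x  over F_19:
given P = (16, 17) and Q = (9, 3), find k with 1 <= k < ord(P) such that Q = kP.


Enumerate multiples of P until we hit Q = (9, 3):
  1P = (16, 17)
  2P = (7, 12)
  3P = (1, 4)
  4P = (9, 3)
Match found at i = 4.

k = 4


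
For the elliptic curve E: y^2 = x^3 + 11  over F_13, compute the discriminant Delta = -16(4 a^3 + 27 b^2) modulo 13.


4 a^3 + 27 b^2 = 4*0^3 + 27*11^2 = 0 + 3267 = 3267
Delta = -16 * (3267) = -52272
Delta mod 13 = 1

Delta = 1 (mod 13)


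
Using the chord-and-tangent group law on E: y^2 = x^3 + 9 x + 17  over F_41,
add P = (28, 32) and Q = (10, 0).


P != Q, so use the chord formula.
s = (y2 - y1) / (x2 - x1) = (9) / (23) mod 41 = 20
x3 = s^2 - x1 - x2 mod 41 = 20^2 - 28 - 10 = 34
y3 = s (x1 - x3) - y1 mod 41 = 20 * (28 - 34) - 32 = 12

P + Q = (34, 12)


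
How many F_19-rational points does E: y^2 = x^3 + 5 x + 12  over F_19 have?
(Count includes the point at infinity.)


For each x in F_19, count y with y^2 = x^3 + 5 x + 12 mod 19:
  x = 2: RHS = 11, y in [7, 12]  -> 2 point(s)
  x = 3: RHS = 16, y in [4, 15]  -> 2 point(s)
  x = 4: RHS = 1, y in [1, 18]  -> 2 point(s)
  x = 6: RHS = 11, y in [7, 12]  -> 2 point(s)
  x = 9: RHS = 7, y in [8, 11]  -> 2 point(s)
  x = 10: RHS = 17, y in [6, 13]  -> 2 point(s)
  x = 11: RHS = 11, y in [7, 12]  -> 2 point(s)
  x = 15: RHS = 4, y in [2, 17]  -> 2 point(s)
  x = 18: RHS = 6, y in [5, 14]  -> 2 point(s)
Affine points: 18. Add the point at infinity: total = 19.

#E(F_19) = 19


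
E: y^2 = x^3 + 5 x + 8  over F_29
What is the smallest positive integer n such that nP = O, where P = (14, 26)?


Compute successive multiples of P until we hit O:
  1P = (14, 26)
  2P = (21, 23)
  3P = (22, 23)
  4P = (9, 12)
  5P = (15, 6)
  6P = (23, 9)
  7P = (26, 16)
  8P = (5, 10)
  ... (continuing to 25P)
  25P = O

ord(P) = 25


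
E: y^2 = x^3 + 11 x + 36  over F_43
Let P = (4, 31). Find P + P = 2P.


Doubling: s = (3 x1^2 + a) / (2 y1)
s = (3*4^2 + 11) / (2*31) mod 43 = 28
x3 = s^2 - 2 x1 mod 43 = 28^2 - 2*4 = 2
y3 = s (x1 - x3) - y1 mod 43 = 28 * (4 - 2) - 31 = 25

2P = (2, 25)


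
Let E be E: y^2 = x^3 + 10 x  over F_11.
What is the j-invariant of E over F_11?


Delta = -16(4 a^3 + 27 b^2) mod 11 = 9
-1728 * (4 a)^3 = -1728 * (4*10)^3 mod 11 = 9
j = 9 * 9^(-1) mod 11 = 1

j = 1 (mod 11)


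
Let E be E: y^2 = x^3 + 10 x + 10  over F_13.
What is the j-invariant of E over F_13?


Delta = -16(4 a^3 + 27 b^2) mod 13 = 11
-1728 * (4 a)^3 = -1728 * (4*10)^3 mod 13 = 1
j = 1 * 11^(-1) mod 13 = 6

j = 6 (mod 13)


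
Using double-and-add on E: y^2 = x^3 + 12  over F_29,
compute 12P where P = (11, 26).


k = 12 = 1100_2 (binary, LSB first: 0011)
Double-and-add from P = (11, 26):
  bit 0 = 0: acc unchanged = O
  bit 1 = 0: acc unchanged = O
  bit 2 = 1: acc = O + (13, 18) = (13, 18)
  bit 3 = 1: acc = (13, 18) + (7, 23) = (25, 21)

12P = (25, 21)


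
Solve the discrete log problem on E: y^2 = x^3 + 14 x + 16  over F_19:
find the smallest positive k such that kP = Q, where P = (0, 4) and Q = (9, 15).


Enumerate multiples of P until we hit Q = (9, 15):
  1P = (0, 4)
  2P = (9, 4)
  3P = (10, 15)
  4P = (18, 18)
  5P = (7, 18)
  6P = (16, 2)
  7P = (14, 12)
  8P = (3, 16)
  9P = (13, 1)
  10P = (11, 0)
  11P = (13, 18)
  12P = (3, 3)
  13P = (14, 7)
  14P = (16, 17)
  15P = (7, 1)
  16P = (18, 1)
  17P = (10, 4)
  18P = (9, 15)
Match found at i = 18.

k = 18


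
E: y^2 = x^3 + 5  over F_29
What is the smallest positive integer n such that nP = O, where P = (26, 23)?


Compute successive multiples of P until we hit O:
  1P = (26, 23)
  2P = (2, 10)
  3P = (24, 24)
  4P = (1, 8)
  5P = (7, 0)
  6P = (1, 21)
  7P = (24, 5)
  8P = (2, 19)
  ... (continuing to 10P)
  10P = O

ord(P) = 10


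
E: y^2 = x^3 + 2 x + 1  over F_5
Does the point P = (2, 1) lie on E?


Check whether y^2 = x^3 + 2 x + 1 (mod 5) for (x, y) = (2, 1).
LHS: y^2 = 1^2 mod 5 = 1
RHS: x^3 + 2 x + 1 = 2^3 + 2*2 + 1 mod 5 = 3
LHS != RHS

No, not on the curve


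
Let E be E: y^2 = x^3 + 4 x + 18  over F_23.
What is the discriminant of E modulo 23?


4 a^3 + 27 b^2 = 4*4^3 + 27*18^2 = 256 + 8748 = 9004
Delta = -16 * (9004) = -144064
Delta mod 23 = 8

Delta = 8 (mod 23)


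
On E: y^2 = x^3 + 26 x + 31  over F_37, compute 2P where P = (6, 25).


Doubling: s = (3 x1^2 + a) / (2 y1)
s = (3*6^2 + 26) / (2*25) mod 37 = 16
x3 = s^2 - 2 x1 mod 37 = 16^2 - 2*6 = 22
y3 = s (x1 - x3) - y1 mod 37 = 16 * (6 - 22) - 25 = 15

2P = (22, 15)


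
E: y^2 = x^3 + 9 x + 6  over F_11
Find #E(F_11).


For each x in F_11, count y with y^2 = x^3 + 9 x + 6 mod 11:
  x = 1: RHS = 5, y in [4, 7]  -> 2 point(s)
  x = 3: RHS = 5, y in [4, 7]  -> 2 point(s)
  x = 5: RHS = 0, y in [0]  -> 1 point(s)
  x = 6: RHS = 1, y in [1, 10]  -> 2 point(s)
  x = 7: RHS = 5, y in [4, 7]  -> 2 point(s)
Affine points: 9. Add the point at infinity: total = 10.

#E(F_11) = 10


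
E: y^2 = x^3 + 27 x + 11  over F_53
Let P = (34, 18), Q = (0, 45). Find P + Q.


P != Q, so use the chord formula.
s = (y2 - y1) / (x2 - x1) = (27) / (19) mod 53 = 7
x3 = s^2 - x1 - x2 mod 53 = 7^2 - 34 - 0 = 15
y3 = s (x1 - x3) - y1 mod 53 = 7 * (34 - 15) - 18 = 9

P + Q = (15, 9)


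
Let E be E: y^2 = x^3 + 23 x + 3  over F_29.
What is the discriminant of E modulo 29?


4 a^3 + 27 b^2 = 4*23^3 + 27*3^2 = 48668 + 243 = 48911
Delta = -16 * (48911) = -782576
Delta mod 29 = 18

Delta = 18 (mod 29)


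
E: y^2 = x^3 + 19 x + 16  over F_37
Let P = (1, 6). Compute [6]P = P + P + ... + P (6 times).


k = 6 = 110_2 (binary, LSB first: 011)
Double-and-add from P = (1, 6):
  bit 0 = 0: acc unchanged = O
  bit 1 = 1: acc = O + (25, 24) = (25, 24)
  bit 2 = 1: acc = (25, 24) + (3, 27) = (12, 23)

6P = (12, 23)


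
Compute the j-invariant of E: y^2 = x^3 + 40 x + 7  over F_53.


Delta = -16(4 a^3 + 27 b^2) mod 53 = 31
-1728 * (4 a)^3 = -1728 * (4*40)^3 mod 53 = 21
j = 21 * 31^(-1) mod 53 = 40

j = 40 (mod 53)
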